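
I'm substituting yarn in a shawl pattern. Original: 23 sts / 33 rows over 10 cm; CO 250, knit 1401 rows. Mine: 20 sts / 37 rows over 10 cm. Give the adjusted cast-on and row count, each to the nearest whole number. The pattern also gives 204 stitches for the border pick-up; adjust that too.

Stitches: 250 × 20/23 = 217.39 → 217.
Rows: 1401 × 37/33 = 1570.82 → 1571.
border pick-up: 204 × 20/23 = 177.39 → 177.

Cast on 217 stitches; work 1571 rows; border pick-up 177 stitches.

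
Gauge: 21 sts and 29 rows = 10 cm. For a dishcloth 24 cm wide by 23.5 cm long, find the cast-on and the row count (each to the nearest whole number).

Cast on 50 stitches and work 68 rows.

Stitch gauge = 21/10 = 2.1 sts/cm; 24 × 2.1 = 50.40 → 50 sts.
Row gauge = 29/10 = 2.9 rows/cm; 23.5 × 2.9 = 68.15 → 68 rows.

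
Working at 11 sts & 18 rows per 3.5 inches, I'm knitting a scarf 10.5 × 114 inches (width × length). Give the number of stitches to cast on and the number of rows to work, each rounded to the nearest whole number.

Cast on 33 stitches and work 586 rows.

Stitch gauge = 11/3.5 = 3.143 sts/in; 10.5 × 3.143 = 33.00 → 33 sts.
Row gauge = 18/3.5 = 5.143 rows/in; 114 × 5.143 = 586.29 → 586 rows.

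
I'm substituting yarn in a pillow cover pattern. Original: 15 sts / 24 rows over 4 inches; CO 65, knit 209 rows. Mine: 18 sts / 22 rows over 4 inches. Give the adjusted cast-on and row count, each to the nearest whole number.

Cast on 78 stitches; work 192 rows.

Stitches: 65 × 18/15 = 78.00 → 78.
Rows: 209 × 22/24 = 191.58 → 192.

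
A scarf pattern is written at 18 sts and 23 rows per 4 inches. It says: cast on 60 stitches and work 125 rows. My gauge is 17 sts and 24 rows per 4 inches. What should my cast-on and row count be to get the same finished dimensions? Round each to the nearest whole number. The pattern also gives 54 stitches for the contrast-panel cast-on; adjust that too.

Cast on 57 stitches; work 130 rows; contrast-panel cast-on 51 stitches.

Stitches: 60 × 17/18 = 56.67 → 57.
Rows: 125 × 24/23 = 130.43 → 130.
contrast-panel cast-on: 54 × 17/18 = 51.00 → 51.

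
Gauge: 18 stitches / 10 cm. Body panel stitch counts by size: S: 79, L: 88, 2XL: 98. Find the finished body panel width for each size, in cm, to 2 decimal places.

18/10 = 1.8 sts per cm.
S: 79 / 1.8 = 43.889 → 43.89 cm.
L: 88 / 1.8 = 48.889 → 48.89 cm.
2XL: 98 / 1.8 = 54.444 → 54.44 cm.

S 43.89 cm; L 48.89 cm; 2XL 54.44 cm.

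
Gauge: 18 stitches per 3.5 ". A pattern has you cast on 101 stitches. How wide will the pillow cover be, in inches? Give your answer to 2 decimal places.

18 stitches / 3.5 inch = 5.143 stitches per inch.
101 / 5.143 = 19.639 inches.

19.64 inches.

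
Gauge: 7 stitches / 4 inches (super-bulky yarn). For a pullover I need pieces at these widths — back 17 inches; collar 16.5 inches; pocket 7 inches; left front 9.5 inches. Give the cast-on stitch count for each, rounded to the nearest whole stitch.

Rate = 7/4 = 1.75 sts per in.
back: 17 × 1.75 = 29.75 → 30.
collar: 16.5 × 1.75 = 28.88 → 29.
pocket: 7 × 1.75 = 12.25 → 12.
left front: 9.5 × 1.75 = 16.62 → 17.

back 30; collar 29; pocket 12; left front 17.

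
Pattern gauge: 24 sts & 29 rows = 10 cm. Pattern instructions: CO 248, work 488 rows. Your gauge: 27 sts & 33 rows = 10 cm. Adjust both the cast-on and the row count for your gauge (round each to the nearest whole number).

Stitches: 248 × 27/24 = 279.00 → 279.
Rows: 488 × 33/29 = 555.31 → 555.

Cast on 279 stitches; work 555 rows.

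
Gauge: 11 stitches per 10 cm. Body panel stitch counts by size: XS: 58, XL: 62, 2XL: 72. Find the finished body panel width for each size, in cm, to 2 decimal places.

XS 52.73 cm; XL 56.36 cm; 2XL 65.45 cm.

11/10 = 1.1 sts per cm.
XS: 58 / 1.1 = 52.727 → 52.73 cm.
XL: 62 / 1.1 = 56.364 → 56.36 cm.
2XL: 72 / 1.1 = 65.455 → 65.45 cm.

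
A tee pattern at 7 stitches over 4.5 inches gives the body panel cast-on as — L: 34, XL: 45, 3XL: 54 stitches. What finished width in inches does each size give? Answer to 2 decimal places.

L 21.86 inches; XL 28.93 inches; 3XL 34.71 inches.

7/4.5 = 1.556 sts per in.
L: 34 / 1.556 = 21.857 → 21.86 in.
XL: 45 / 1.556 = 28.929 → 28.93 in.
3XL: 54 / 1.556 = 34.714 → 34.71 in.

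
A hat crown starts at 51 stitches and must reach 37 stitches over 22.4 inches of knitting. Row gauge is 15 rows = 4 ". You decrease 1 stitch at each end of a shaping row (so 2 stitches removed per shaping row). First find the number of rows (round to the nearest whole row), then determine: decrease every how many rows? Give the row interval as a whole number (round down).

Decrease every 12th row.

Rows = 22.4 × 3.75 = 84.0 → 84 rows.
Stitches to remove: 14 → 7 shaping rows (at 2 st each).
84 / 7 = 12.00 → every 12 rows.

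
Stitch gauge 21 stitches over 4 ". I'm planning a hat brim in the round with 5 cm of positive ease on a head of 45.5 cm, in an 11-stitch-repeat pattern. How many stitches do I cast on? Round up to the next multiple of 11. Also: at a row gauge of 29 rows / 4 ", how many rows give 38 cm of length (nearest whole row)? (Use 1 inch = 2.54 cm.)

Cast on 110 stitches; work 108 rows.

Finished = 45.5 + 5 = 50.5 cm.
50.5 cm × 1/2.54 = 19.88 inches.
21/4 = 5.25 sts per in; 19.88 × 5.25 = 104.38 sts.
Next multiple of 11 → 110.
38 cm = 14.96 inches; × 7.25 = 108.46 → 108 rows.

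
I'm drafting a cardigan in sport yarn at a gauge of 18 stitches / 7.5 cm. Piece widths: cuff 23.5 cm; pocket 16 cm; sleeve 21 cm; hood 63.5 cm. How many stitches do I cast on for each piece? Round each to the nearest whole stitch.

cuff 56; pocket 38; sleeve 50; hood 152.

Rate = 18/7.5 = 2.4 sts per cm.
cuff: 23.5 × 2.4 = 56.40 → 56.
pocket: 16 × 2.4 = 38.40 → 38.
sleeve: 21 × 2.4 = 50.40 → 50.
hood: 63.5 × 2.4 = 152.40 → 152.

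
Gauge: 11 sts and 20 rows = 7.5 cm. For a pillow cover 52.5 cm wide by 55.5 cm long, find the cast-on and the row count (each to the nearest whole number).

Stitch gauge = 11/7.5 = 1.467 sts/cm; 52.5 × 1.467 = 77.00 → 77 sts.
Row gauge = 20/7.5 = 2.667 rows/cm; 55.5 × 2.667 = 148.00 → 148 rows.

Cast on 77 stitches and work 148 rows.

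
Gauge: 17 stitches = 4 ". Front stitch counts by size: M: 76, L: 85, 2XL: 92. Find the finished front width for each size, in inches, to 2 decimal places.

M 17.88 inches; L 20.00 inches; 2XL 21.65 inches.

17/4 = 4.25 sts per in.
M: 76 / 4.25 = 17.882 → 17.88 in.
L: 85 / 4.25 = 20.000 → 20.00 in.
2XL: 92 / 4.25 = 21.647 → 21.65 in.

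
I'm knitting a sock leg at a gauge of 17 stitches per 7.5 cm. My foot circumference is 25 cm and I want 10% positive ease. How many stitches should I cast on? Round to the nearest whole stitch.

Finished = 25 × 1.10 = 27.50 cm.
17 / 7.5 = 2.267 sts per cm.
27.50 × 2.267 = 62.33 sts.
→ 62 sts.

CO 62 sts.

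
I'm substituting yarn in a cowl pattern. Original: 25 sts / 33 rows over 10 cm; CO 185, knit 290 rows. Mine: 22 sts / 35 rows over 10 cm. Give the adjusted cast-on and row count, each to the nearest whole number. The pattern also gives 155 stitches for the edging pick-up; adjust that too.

Stitches: 185 × 22/25 = 162.80 → 163.
Rows: 290 × 35/33 = 307.58 → 308.
edging pick-up: 155 × 22/25 = 136.40 → 136.

Cast on 163 stitches; work 308 rows; edging pick-up 136 stitches.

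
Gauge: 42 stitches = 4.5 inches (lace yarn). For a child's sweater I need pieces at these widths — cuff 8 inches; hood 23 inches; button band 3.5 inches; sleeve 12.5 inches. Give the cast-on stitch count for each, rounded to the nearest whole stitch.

cuff 75; hood 215; button band 33; sleeve 117.

Rate = 42/4.5 = 9.333 sts per in.
cuff: 8 × 9.333 = 74.67 → 75.
hood: 23 × 9.333 = 214.67 → 215.
button band: 3.5 × 9.333 = 32.67 → 33.
sleeve: 12.5 × 9.333 = 116.67 → 117.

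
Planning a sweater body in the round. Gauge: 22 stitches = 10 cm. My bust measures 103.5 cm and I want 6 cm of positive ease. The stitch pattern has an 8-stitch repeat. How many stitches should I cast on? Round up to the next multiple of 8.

Finished = 103.5 + 6 = 109.5 cm.
22 / 10 = 2.2 sts/cm.
109.5 × 2.2 = 240.90 sts.
Next multiple of 8: 248.

Cast on 248 stitches.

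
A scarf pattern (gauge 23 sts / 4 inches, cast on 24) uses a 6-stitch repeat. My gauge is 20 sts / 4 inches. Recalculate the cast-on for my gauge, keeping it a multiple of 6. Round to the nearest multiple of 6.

CO 18 sts.

24 × 20 / 23 = 20.87.
Nearest multiple of 6: 18.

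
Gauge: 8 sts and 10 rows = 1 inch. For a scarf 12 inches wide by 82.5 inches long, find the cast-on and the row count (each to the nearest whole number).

Stitch gauge = 8/1 = 8 sts/in; 12 × 8 = 96.00 → 96 sts.
Row gauge = 10/1 = 10 rows/in; 82.5 × 10 = 825.00 → 825 rows.

Cast on 96 stitches and work 825 rows.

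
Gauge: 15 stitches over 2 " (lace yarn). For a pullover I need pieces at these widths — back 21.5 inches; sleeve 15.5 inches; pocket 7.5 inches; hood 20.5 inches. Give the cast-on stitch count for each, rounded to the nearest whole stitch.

Rate = 15/2 = 7.5 sts per in.
back: 21.5 × 7.5 = 161.25 → 161.
sleeve: 15.5 × 7.5 = 116.25 → 116.
pocket: 7.5 × 7.5 = 56.25 → 56.
hood: 20.5 × 7.5 = 153.75 → 154.

back 161; sleeve 116; pocket 56; hood 154.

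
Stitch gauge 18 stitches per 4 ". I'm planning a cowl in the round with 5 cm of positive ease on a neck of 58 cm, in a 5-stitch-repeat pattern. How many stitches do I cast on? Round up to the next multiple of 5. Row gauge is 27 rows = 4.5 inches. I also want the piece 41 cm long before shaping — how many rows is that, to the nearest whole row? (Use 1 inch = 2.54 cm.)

Finished = 58 + 5 = 63 cm.
63 cm × 1/2.54 = 24.80 inches.
18/4 = 4.5 sts per in; 24.80 × 4.5 = 111.61 sts.
Next multiple of 5 → 115.
41 cm = 16.14 inches; × 6 = 96.85 → 97 rows.

Cast on 115 stitches; work 97 rows.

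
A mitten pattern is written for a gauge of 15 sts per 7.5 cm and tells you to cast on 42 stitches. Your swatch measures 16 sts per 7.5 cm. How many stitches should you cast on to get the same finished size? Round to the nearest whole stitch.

Scale factor = 16 / 15 = 1.067.
42 × 16 / 15 = 44.80 sts.
→ 45 sts.

45 stitches.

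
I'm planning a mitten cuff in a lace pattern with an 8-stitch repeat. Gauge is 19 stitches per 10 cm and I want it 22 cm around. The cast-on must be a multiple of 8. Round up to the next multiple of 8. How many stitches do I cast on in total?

19 / 10 = 1.9 sts per cm.
22 × 1.9 = 41.80 sts.
Next multiple of 8: 48.

48 stitches.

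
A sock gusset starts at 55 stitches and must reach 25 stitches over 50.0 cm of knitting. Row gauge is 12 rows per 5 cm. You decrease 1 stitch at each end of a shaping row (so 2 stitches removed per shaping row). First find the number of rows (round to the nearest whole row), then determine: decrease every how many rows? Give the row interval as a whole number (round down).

Rows = 50.0 × 2.4 = 120.0 → 120 rows.
Stitches to remove: 30 → 15 shaping rows (at 2 st each).
120 / 15 = 8.00 → every 8 rows.

Decrease every 8th row.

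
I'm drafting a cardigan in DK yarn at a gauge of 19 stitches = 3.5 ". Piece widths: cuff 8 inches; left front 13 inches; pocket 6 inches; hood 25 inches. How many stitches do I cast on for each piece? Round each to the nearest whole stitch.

Rate = 19/3.5 = 5.429 sts per in.
cuff: 8 × 5.429 = 43.43 → 43.
left front: 13 × 5.429 = 70.57 → 71.
pocket: 6 × 5.429 = 32.57 → 33.
hood: 25 × 5.429 = 135.71 → 136.

cuff 43; left front 71; pocket 33; hood 136.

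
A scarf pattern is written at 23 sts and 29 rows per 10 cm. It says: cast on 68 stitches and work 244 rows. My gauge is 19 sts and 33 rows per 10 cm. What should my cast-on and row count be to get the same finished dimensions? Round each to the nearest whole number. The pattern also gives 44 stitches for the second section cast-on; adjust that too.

Cast on 56 stitches; work 278 rows; second section cast-on 36 stitches.

Stitches: 68 × 19/23 = 56.17 → 56.
Rows: 244 × 33/29 = 277.66 → 278.
second section cast-on: 44 × 19/23 = 36.35 → 36.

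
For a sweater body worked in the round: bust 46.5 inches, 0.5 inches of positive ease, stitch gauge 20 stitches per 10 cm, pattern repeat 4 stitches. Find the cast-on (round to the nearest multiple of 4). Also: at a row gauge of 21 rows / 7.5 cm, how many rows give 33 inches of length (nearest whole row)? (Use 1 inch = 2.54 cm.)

Finished = 46.5 + 0.5 = 47 inches.
47 inches × 2.54 = 119.38 cm.
20/10 = 2 sts per cm; 119.38 × 2 = 238.76 sts.
Nearest multiple of 4 → 240.
33 inches = 83.82 cm; × 2.8 = 234.70 → 235 rows.

Cast on 240 stitches; work 235 rows.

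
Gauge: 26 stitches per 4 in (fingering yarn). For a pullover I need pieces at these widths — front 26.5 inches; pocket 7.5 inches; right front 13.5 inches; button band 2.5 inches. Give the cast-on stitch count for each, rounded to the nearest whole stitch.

Rate = 26/4 = 6.5 sts per in.
front: 26.5 × 6.5 = 172.25 → 172.
pocket: 7.5 × 6.5 = 48.75 → 49.
right front: 13.5 × 6.5 = 87.75 → 88.
button band: 2.5 × 6.5 = 16.25 → 16.

front 172; pocket 49; right front 88; button band 16.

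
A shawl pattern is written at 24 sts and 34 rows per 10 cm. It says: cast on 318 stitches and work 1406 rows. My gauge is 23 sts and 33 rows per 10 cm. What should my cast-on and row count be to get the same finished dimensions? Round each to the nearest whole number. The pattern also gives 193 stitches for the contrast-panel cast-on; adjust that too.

Cast on 305 stitches; work 1365 rows; contrast-panel cast-on 185 stitches.

Stitches: 318 × 23/24 = 304.75 → 305.
Rows: 1406 × 33/34 = 1364.65 → 1365.
contrast-panel cast-on: 193 × 23/24 = 184.96 → 185.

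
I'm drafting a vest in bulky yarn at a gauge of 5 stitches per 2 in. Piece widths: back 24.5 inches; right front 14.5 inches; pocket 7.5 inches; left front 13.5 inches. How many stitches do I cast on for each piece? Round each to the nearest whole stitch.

Rate = 5/2 = 2.5 sts per in.
back: 24.5 × 2.5 = 61.25 → 61.
right front: 14.5 × 2.5 = 36.25 → 36.
pocket: 7.5 × 2.5 = 18.75 → 19.
left front: 13.5 × 2.5 = 33.75 → 34.

back 61; right front 36; pocket 19; left front 34.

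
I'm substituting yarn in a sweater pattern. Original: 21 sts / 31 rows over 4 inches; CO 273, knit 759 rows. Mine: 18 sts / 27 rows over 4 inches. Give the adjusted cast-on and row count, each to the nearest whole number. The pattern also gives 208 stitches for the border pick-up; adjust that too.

Stitches: 273 × 18/21 = 234.00 → 234.
Rows: 759 × 27/31 = 661.06 → 661.
border pick-up: 208 × 18/21 = 178.29 → 178.

Cast on 234 stitches; work 661 rows; border pick-up 178 stitches.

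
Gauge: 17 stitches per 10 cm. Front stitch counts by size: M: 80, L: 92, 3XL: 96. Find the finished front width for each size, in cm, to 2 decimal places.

M 47.06 cm; L 54.12 cm; 3XL 56.47 cm.

17/10 = 1.7 sts per cm.
M: 80 / 1.7 = 47.059 → 47.06 cm.
L: 92 / 1.7 = 54.118 → 54.12 cm.
3XL: 96 / 1.7 = 56.471 → 56.47 cm.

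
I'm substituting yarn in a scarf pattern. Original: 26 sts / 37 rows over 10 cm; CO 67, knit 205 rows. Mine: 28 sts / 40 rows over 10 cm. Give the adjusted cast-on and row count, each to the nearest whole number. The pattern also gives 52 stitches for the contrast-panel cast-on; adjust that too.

Cast on 72 stitches; work 222 rows; contrast-panel cast-on 56 stitches.

Stitches: 67 × 28/26 = 72.15 → 72.
Rows: 205 × 40/37 = 221.62 → 222.
contrast-panel cast-on: 52 × 28/26 = 56.00 → 56.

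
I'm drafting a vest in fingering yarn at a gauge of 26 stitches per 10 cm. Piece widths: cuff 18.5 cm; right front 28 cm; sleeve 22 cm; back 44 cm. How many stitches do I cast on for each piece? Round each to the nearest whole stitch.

Rate = 26/10 = 2.6 sts per cm.
cuff: 18.5 × 2.6 = 48.10 → 48.
right front: 28 × 2.6 = 72.80 → 73.
sleeve: 22 × 2.6 = 57.20 → 57.
back: 44 × 2.6 = 114.40 → 114.

cuff 48; right front 73; sleeve 57; back 114.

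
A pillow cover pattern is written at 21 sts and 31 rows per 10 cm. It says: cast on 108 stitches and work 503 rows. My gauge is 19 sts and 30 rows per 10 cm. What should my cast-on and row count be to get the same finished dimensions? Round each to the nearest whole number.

Stitches: 108 × 19/21 = 97.71 → 98.
Rows: 503 × 30/31 = 486.77 → 487.

Cast on 98 stitches; work 487 rows.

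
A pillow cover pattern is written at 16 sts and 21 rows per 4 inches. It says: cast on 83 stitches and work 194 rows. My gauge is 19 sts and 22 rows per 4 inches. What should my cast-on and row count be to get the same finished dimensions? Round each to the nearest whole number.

Cast on 99 stitches; work 203 rows.

Stitches: 83 × 19/16 = 98.56 → 99.
Rows: 194 × 22/21 = 203.24 → 203.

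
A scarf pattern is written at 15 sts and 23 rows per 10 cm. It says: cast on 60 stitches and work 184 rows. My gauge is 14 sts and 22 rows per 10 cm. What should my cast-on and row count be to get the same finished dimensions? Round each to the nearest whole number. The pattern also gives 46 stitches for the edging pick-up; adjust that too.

Cast on 56 stitches; work 176 rows; edging pick-up 43 stitches.

Stitches: 60 × 14/15 = 56.00 → 56.
Rows: 184 × 22/23 = 176.00 → 176.
edging pick-up: 46 × 14/15 = 42.93 → 43.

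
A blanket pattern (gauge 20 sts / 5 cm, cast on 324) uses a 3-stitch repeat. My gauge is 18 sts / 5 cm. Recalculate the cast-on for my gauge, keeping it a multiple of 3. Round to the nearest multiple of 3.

CO 291 sts.

324 × 18 / 20 = 291.60.
Nearest multiple of 3: 291.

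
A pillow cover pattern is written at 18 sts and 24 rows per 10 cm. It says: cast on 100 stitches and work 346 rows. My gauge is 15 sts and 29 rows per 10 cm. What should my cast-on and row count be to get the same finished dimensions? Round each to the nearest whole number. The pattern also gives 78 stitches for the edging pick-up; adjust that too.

Stitches: 100 × 15/18 = 83.33 → 83.
Rows: 346 × 29/24 = 418.08 → 418.
edging pick-up: 78 × 15/18 = 65.00 → 65.

Cast on 83 stitches; work 418 rows; edging pick-up 65 stitches.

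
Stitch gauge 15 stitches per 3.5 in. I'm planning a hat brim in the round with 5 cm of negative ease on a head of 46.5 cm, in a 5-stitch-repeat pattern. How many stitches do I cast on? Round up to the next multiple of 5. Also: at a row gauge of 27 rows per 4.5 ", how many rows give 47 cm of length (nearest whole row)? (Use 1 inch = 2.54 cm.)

Cast on 75 stitches; work 111 rows.

Finished = 46.5 − 5 = 41.5 cm.
41.5 cm × 1/2.54 = 16.34 inches.
15/3.5 = 4.286 sts per in; 16.34 × 4.286 = 70.02 sts.
Next multiple of 5 → 75.
47 cm = 18.50 inches; × 6 = 111.02 → 111 rows.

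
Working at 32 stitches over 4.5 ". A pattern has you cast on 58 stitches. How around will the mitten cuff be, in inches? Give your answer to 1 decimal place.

32 stitches / 4.5 inch = 7.111 stitches per inch.
58 / 7.111 = 8.16 inches.

8.2 inches.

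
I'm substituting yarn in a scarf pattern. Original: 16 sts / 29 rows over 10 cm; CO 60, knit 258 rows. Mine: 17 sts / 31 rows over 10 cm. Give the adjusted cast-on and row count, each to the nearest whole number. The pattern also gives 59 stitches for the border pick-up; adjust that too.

Stitches: 60 × 17/16 = 63.75 → 64.
Rows: 258 × 31/29 = 275.79 → 276.
border pick-up: 59 × 17/16 = 62.69 → 63.

Cast on 64 stitches; work 276 rows; border pick-up 63 stitches.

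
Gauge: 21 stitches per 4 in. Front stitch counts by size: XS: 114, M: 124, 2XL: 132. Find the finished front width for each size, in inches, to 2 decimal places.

21/4 = 5.25 sts per in.
XS: 114 / 5.25 = 21.714 → 21.71 in.
M: 124 / 5.25 = 23.619 → 23.62 in.
2XL: 132 / 5.25 = 25.143 → 25.14 in.

XS 21.71 inches; M 23.62 inches; 2XL 25.14 inches.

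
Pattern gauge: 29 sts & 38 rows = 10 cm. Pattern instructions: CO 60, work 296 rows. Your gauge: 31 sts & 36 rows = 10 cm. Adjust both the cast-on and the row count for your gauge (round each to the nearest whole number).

Cast on 64 stitches; work 280 rows.

Stitches: 60 × 31/29 = 64.14 → 64.
Rows: 296 × 36/38 = 280.42 → 280.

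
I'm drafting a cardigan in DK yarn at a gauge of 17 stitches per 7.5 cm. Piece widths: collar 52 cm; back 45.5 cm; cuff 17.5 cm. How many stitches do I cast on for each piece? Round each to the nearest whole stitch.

Rate = 17/7.5 = 2.267 sts per cm.
collar: 52 × 2.267 = 117.87 → 118.
back: 45.5 × 2.267 = 103.13 → 103.
cuff: 17.5 × 2.267 = 39.67 → 40.

collar 118; back 103; cuff 40.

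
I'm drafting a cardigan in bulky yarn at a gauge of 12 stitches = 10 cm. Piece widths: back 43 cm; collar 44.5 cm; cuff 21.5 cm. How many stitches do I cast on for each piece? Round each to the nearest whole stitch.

back 52; collar 53; cuff 26.

Rate = 12/10 = 1.2 sts per cm.
back: 43 × 1.2 = 51.60 → 52.
collar: 44.5 × 1.2 = 53.40 → 53.
cuff: 21.5 × 1.2 = 25.80 → 26.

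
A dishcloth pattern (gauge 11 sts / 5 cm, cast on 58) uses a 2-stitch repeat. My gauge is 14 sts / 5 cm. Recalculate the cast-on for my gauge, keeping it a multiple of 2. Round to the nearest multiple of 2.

CO 74 sts.

58 × 14 / 11 = 73.82.
Nearest multiple of 2: 74.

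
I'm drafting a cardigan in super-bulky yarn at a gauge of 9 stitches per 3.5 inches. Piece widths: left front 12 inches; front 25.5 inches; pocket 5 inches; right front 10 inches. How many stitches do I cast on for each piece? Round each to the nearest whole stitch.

left front 31; front 66; pocket 13; right front 26.

Rate = 9/3.5 = 2.571 sts per in.
left front: 12 × 2.571 = 30.86 → 31.
front: 25.5 × 2.571 = 65.57 → 66.
pocket: 5 × 2.571 = 12.86 → 13.
right front: 10 × 2.571 = 25.71 → 26.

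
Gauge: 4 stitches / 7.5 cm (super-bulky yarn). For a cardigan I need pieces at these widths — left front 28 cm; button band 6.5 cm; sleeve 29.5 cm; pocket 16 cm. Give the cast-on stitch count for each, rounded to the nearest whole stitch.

left front 15; button band 3; sleeve 16; pocket 9.

Rate = 4/7.5 = 0.533 sts per cm.
left front: 28 × 0.533 = 14.93 → 15.
button band: 6.5 × 0.533 = 3.47 → 3.
sleeve: 29.5 × 0.533 = 15.73 → 16.
pocket: 16 × 0.533 = 8.53 → 9.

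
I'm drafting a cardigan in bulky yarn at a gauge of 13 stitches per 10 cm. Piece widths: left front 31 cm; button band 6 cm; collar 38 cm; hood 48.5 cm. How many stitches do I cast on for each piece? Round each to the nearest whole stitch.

Rate = 13/10 = 1.3 sts per cm.
left front: 31 × 1.3 = 40.30 → 40.
button band: 6 × 1.3 = 7.80 → 8.
collar: 38 × 1.3 = 49.40 → 49.
hood: 48.5 × 1.3 = 63.05 → 63.

left front 40; button band 8; collar 49; hood 63.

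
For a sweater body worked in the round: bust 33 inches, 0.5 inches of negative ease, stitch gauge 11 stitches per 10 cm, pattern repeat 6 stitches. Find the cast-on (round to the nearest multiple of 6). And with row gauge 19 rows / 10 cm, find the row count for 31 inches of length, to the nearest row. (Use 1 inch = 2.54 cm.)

Cast on 90 stitches; work 150 rows.

Finished = 33 − 0.5 = 32.5 inches.
32.5 inches × 2.54 = 82.55 cm.
11/10 = 1.1 sts per cm; 82.55 × 1.1 = 90.81 sts.
Nearest multiple of 6 → 90.
31 inches = 78.74 cm; × 1.9 = 149.61 → 150 rows.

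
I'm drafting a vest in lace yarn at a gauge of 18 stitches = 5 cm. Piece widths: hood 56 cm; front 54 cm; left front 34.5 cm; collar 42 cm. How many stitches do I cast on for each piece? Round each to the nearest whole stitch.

Rate = 18/5 = 3.6 sts per cm.
hood: 56 × 3.6 = 201.60 → 202.
front: 54 × 3.6 = 194.40 → 194.
left front: 34.5 × 3.6 = 124.20 → 124.
collar: 42 × 3.6 = 151.20 → 151.

hood 202; front 194; left front 124; collar 151.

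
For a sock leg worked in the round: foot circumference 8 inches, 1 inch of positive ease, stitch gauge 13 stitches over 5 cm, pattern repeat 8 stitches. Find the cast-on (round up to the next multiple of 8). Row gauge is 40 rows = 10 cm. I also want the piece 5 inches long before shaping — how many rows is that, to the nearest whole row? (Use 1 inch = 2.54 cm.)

Finished = 8 + 1 = 9 inches.
9 inches × 2.54 = 22.86 cm.
13/5 = 2.6 sts per cm; 22.86 × 2.6 = 59.44 sts.
Next multiple of 8 → 64.
5 inches = 12.70 cm; × 4 = 50.80 → 51 rows.

Cast on 64 stitches; work 51 rows.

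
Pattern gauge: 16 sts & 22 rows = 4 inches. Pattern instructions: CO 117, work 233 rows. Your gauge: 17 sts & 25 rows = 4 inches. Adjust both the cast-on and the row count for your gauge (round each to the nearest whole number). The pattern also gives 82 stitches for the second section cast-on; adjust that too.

Stitches: 117 × 17/16 = 124.31 → 124.
Rows: 233 × 25/22 = 264.77 → 265.
second section cast-on: 82 × 17/16 = 87.12 → 87.

Cast on 124 stitches; work 265 rows; second section cast-on 87 stitches.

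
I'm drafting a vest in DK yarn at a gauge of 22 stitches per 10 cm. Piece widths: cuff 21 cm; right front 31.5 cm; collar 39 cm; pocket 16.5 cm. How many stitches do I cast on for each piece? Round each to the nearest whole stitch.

Rate = 22/10 = 2.2 sts per cm.
cuff: 21 × 2.2 = 46.20 → 46.
right front: 31.5 × 2.2 = 69.30 → 69.
collar: 39 × 2.2 = 85.80 → 86.
pocket: 16.5 × 2.2 = 36.30 → 36.

cuff 46; right front 69; collar 86; pocket 36.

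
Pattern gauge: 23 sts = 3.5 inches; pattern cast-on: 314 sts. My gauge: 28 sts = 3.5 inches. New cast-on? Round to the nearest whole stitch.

Scale factor = 28 / 23 = 1.217.
314 × 28 / 23 = 382.26 sts.
→ 382 sts.

Cast on 382 stitches.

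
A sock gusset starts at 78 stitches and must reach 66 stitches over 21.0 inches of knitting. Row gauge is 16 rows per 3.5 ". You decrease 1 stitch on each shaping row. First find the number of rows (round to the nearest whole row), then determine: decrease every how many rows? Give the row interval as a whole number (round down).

Decrease every 8th row.

Rows = 21.0 × 4.571 = 96.0 → 96 rows.
Stitches to remove: 12 → 12 shaping rows (at 1 st each).
96 / 12 = 8.00 → every 8 rows.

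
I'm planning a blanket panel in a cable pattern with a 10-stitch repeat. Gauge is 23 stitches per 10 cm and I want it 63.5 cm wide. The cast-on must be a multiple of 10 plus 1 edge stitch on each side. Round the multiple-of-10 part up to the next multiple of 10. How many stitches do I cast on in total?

152 stitches.

23 / 10 = 2.3 sts per cm.
63.5 × 2.3 = 146.05 sts.
Less 2 edge sts → 144.05 for the repeat.
Next multiple of 10: 150.
Add back 2 edge sts → 152.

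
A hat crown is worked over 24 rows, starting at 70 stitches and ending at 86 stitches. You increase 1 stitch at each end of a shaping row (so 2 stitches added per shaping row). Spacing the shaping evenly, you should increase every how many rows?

Stitches to add: |86 − 70| = 16.
Shaping rows needed: 16 / 2 = 8.
24 rows / 8 = every 3 rows.

Increase every 3rd row.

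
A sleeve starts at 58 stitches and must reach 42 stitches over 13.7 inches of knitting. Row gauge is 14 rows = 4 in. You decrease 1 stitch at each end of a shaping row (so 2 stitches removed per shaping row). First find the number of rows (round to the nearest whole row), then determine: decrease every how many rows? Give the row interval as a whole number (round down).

Decrease every 6th row.

Rows = 13.7 × 3.5 = 47.9 → 48 rows.
Stitches to remove: 16 → 8 shaping rows (at 2 st each).
48 / 8 = 6.00 → every 6 rows.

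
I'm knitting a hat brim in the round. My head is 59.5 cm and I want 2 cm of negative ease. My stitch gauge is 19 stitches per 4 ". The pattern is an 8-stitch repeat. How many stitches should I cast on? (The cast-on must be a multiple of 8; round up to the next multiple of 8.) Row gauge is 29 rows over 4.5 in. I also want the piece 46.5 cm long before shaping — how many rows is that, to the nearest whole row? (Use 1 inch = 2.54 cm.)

Finished = 59.5 − 2 = 57.5 cm.
57.5 cm × 1/2.54 = 22.64 inches.
19/4 = 4.75 sts per in; 22.64 × 4.75 = 107.53 sts.
Next multiple of 8 → 112.
46.5 cm = 18.31 inches; × 6.444 = 117.98 → 118 rows.

Cast on 112 stitches; work 118 rows.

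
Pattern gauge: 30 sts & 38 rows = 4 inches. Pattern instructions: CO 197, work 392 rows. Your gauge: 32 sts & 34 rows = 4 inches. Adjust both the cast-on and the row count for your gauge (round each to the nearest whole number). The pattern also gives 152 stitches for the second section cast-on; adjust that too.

Stitches: 197 × 32/30 = 210.13 → 210.
Rows: 392 × 34/38 = 350.74 → 351.
second section cast-on: 152 × 32/30 = 162.13 → 162.

Cast on 210 stitches; work 351 rows; second section cast-on 162 stitches.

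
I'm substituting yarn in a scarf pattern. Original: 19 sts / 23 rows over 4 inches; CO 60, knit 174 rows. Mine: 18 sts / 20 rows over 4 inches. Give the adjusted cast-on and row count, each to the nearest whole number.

Stitches: 60 × 18/19 = 56.84 → 57.
Rows: 174 × 20/23 = 151.30 → 151.

Cast on 57 stitches; work 151 rows.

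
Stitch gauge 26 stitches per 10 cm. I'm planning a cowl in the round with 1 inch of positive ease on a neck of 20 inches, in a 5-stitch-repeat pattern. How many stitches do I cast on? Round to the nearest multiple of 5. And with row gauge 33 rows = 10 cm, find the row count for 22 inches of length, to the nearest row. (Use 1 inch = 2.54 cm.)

Cast on 140 stitches; work 184 rows.

Finished = 20 + 1 = 21 inches.
21 inches × 2.54 = 53.34 cm.
26/10 = 2.6 sts per cm; 53.34 × 2.6 = 138.68 sts.
Nearest multiple of 5 → 140.
22 inches = 55.88 cm; × 3.3 = 184.40 → 184 rows.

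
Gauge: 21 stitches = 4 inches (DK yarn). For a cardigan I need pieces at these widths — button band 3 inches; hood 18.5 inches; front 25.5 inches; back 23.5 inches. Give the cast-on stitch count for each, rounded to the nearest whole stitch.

button band 16; hood 97; front 134; back 123.

Rate = 21/4 = 5.25 sts per in.
button band: 3 × 5.25 = 15.75 → 16.
hood: 18.5 × 5.25 = 97.12 → 97.
front: 25.5 × 5.25 = 133.88 → 134.
back: 23.5 × 5.25 = 123.38 → 123.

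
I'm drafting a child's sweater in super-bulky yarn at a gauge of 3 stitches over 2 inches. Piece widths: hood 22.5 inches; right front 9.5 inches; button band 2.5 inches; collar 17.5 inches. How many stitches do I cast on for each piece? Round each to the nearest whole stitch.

hood 34; right front 14; button band 4; collar 26.

Rate = 3/2 = 1.5 sts per in.
hood: 22.5 × 1.5 = 33.75 → 34.
right front: 9.5 × 1.5 = 14.25 → 14.
button band: 2.5 × 1.5 = 3.75 → 4.
collar: 17.5 × 1.5 = 26.25 → 26.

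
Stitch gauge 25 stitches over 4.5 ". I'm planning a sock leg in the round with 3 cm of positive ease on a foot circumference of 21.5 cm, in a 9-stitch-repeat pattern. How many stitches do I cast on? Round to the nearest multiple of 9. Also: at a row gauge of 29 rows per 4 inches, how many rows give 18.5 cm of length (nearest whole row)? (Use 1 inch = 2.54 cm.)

Finished = 21.5 + 3 = 24.5 cm.
24.5 cm × 1/2.54 = 9.65 inches.
25/4.5 = 5.556 sts per in; 9.65 × 5.556 = 53.59 sts.
Nearest multiple of 9 → 54.
18.5 cm = 7.28 inches; × 7.25 = 52.81 → 53 rows.

Cast on 54 stitches; work 53 rows.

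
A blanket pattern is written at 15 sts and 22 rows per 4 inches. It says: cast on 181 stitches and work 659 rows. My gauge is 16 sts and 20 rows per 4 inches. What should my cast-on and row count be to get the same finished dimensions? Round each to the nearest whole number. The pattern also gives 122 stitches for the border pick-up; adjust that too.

Stitches: 181 × 16/15 = 193.07 → 193.
Rows: 659 × 20/22 = 599.09 → 599.
border pick-up: 122 × 16/15 = 130.13 → 130.

Cast on 193 stitches; work 599 rows; border pick-up 130 stitches.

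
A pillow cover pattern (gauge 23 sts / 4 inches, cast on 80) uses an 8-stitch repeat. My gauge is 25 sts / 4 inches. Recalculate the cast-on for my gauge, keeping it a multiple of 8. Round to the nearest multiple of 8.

Cast on 88 stitches.

80 × 25 / 23 = 86.96.
Nearest multiple of 8: 88.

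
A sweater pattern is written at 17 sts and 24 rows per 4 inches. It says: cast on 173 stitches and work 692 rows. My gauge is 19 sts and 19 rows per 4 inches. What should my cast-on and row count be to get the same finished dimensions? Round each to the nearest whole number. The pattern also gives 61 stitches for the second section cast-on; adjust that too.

Cast on 193 stitches; work 548 rows; second section cast-on 68 stitches.

Stitches: 173 × 19/17 = 193.35 → 193.
Rows: 692 × 19/24 = 547.83 → 548.
second section cast-on: 61 × 19/17 = 68.18 → 68.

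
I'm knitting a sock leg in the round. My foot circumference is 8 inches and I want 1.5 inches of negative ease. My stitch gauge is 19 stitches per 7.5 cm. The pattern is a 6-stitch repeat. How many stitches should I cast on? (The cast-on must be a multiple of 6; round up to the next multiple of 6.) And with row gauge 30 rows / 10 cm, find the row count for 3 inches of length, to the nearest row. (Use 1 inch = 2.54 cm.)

Cast on 42 stitches; work 23 rows.

Finished = 8 − 1.5 = 6.5 inches.
6.5 inches × 2.54 = 16.51 cm.
19/7.5 = 2.533 sts per cm; 16.51 × 2.533 = 41.83 sts.
Next multiple of 6 → 42.
3 inches = 7.62 cm; × 3 = 22.86 → 23 rows.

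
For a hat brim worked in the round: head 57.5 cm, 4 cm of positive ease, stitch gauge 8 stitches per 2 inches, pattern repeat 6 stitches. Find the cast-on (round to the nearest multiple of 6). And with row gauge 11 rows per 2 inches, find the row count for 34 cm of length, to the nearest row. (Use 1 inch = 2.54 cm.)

Cast on 96 stitches; work 74 rows.

Finished = 57.5 + 4 = 61.5 cm.
61.5 cm × 1/2.54 = 24.21 inches.
8/2 = 4 sts per in; 24.21 × 4 = 96.85 sts.
Nearest multiple of 6 → 96.
34 cm = 13.39 inches; × 5.5 = 73.62 → 74 rows.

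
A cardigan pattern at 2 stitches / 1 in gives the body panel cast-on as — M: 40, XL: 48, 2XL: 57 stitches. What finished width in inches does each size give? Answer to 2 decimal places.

M 20.00 inches; XL 24.00 inches; 2XL 28.50 inches.

2/1 = 2 sts per in.
M: 40 / 2 = 20.000 → 20.00 in.
XL: 48 / 2 = 24.000 → 24.00 in.
2XL: 57 / 2 = 28.500 → 28.50 in.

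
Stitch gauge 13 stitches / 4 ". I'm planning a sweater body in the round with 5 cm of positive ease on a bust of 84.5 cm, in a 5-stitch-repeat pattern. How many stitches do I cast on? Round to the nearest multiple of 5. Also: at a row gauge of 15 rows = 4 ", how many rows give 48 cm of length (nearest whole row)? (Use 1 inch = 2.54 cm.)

Finished = 84.5 + 5 = 89.5 cm.
89.5 cm × 1/2.54 = 35.24 inches.
13/4 = 3.25 sts per in; 35.24 × 3.25 = 114.52 sts.
Nearest multiple of 5 → 115.
48 cm = 18.90 inches; × 3.75 = 70.87 → 71 rows.

Cast on 115 stitches; work 71 rows.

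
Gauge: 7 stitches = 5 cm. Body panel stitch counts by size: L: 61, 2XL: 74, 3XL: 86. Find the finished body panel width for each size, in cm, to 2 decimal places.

L 43.57 cm; 2XL 52.86 cm; 3XL 61.43 cm.

7/5 = 1.4 sts per cm.
L: 61 / 1.4 = 43.571 → 43.57 cm.
2XL: 74 / 1.4 = 52.857 → 52.86 cm.
3XL: 86 / 1.4 = 61.429 → 61.43 cm.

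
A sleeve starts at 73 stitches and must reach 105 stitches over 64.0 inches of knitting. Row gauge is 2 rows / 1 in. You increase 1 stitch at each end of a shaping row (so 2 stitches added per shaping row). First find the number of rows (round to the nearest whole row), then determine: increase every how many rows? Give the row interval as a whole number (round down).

Increase every 8th row.

Rows = 64.0 × 2 = 128.0 → 128 rows.
Stitches to add: 32 → 16 shaping rows (at 2 st each).
128 / 16 = 8.00 → every 8 rows.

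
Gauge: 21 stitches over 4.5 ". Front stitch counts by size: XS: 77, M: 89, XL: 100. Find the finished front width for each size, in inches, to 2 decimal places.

XS 16.50 inches; M 19.07 inches; XL 21.43 inches.

21/4.5 = 4.667 sts per in.
XS: 77 / 4.667 = 16.500 → 16.50 in.
M: 89 / 4.667 = 19.071 → 19.07 in.
XL: 100 / 4.667 = 21.429 → 21.43 in.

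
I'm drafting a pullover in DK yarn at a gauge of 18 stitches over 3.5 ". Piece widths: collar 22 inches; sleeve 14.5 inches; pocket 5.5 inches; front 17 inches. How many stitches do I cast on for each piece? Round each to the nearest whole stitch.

collar 113; sleeve 75; pocket 28; front 87.

Rate = 18/3.5 = 5.143 sts per in.
collar: 22 × 5.143 = 113.14 → 113.
sleeve: 14.5 × 5.143 = 74.57 → 75.
pocket: 5.5 × 5.143 = 28.29 → 28.
front: 17 × 5.143 = 87.43 → 87.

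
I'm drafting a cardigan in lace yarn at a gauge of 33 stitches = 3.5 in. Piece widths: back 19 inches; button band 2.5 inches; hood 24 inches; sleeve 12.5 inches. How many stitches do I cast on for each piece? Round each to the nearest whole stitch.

Rate = 33/3.5 = 9.429 sts per in.
back: 19 × 9.429 = 179.14 → 179.
button band: 2.5 × 9.429 = 23.57 → 24.
hood: 24 × 9.429 = 226.29 → 226.
sleeve: 12.5 × 9.429 = 117.86 → 118.

back 179; button band 24; hood 226; sleeve 118.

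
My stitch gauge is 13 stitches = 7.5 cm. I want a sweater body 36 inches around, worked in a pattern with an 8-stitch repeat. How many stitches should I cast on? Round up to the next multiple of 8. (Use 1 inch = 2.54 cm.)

CO 160 sts.

36 in = 36 × 2.54 = 91.44 cm.
13 / 7.5 = 1.733 sts/cm.
91.44 × 1.733 = 158.50 sts.
→ 160.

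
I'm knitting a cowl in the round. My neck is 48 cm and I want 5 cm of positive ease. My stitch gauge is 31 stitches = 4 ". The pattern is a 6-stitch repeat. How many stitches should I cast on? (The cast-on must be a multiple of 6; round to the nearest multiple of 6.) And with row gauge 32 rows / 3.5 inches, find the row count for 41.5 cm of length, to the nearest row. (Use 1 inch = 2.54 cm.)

Cast on 162 stitches; work 149 rows.

Finished = 48 + 5 = 53 cm.
53 cm × 1/2.54 = 20.87 inches.
31/4 = 7.75 sts per in; 20.87 × 7.75 = 161.71 sts.
Nearest multiple of 6 → 162.
41.5 cm = 16.34 inches; × 9.143 = 149.38 → 149 rows.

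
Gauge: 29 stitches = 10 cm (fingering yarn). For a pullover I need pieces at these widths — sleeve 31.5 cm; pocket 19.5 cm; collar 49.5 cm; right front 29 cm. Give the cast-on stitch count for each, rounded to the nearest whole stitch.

Rate = 29/10 = 2.9 sts per cm.
sleeve: 31.5 × 2.9 = 91.35 → 91.
pocket: 19.5 × 2.9 = 56.55 → 57.
collar: 49.5 × 2.9 = 143.55 → 144.
right front: 29 × 2.9 = 84.10 → 84.

sleeve 91; pocket 57; collar 144; right front 84.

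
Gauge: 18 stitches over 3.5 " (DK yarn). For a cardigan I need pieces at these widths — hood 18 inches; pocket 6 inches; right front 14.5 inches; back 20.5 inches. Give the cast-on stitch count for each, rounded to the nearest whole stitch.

Rate = 18/3.5 = 5.143 sts per in.
hood: 18 × 5.143 = 92.57 → 93.
pocket: 6 × 5.143 = 30.86 → 31.
right front: 14.5 × 5.143 = 74.57 → 75.
back: 20.5 × 5.143 = 105.43 → 105.

hood 93; pocket 31; right front 75; back 105.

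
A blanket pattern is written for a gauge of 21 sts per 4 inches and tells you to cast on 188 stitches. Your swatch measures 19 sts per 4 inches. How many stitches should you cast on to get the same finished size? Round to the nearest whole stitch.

Scale factor = 19 / 21 = 0.905.
188 × 19 / 21 = 170.10 sts.
→ 170 sts.

CO 170 sts.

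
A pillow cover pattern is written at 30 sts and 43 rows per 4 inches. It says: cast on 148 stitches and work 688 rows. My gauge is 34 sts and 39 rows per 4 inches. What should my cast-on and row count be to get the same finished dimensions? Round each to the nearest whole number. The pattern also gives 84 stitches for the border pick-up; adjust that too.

Stitches: 148 × 34/30 = 167.73 → 168.
Rows: 688 × 39/43 = 624.00 → 624.
border pick-up: 84 × 34/30 = 95.20 → 95.

Cast on 168 stitches; work 624 rows; border pick-up 95 stitches.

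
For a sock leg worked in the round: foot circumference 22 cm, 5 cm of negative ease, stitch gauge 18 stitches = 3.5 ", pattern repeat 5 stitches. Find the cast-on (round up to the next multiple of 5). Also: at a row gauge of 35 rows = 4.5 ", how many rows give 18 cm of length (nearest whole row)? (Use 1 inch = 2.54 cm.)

Finished = 22 − 5 = 17 cm.
17 cm × 1/2.54 = 6.69 inches.
18/3.5 = 5.143 sts per in; 6.69 × 5.143 = 34.42 sts.
Next multiple of 5 → 35.
18 cm = 7.09 inches; × 7.778 = 55.12 → 55 rows.

Cast on 35 stitches; work 55 rows.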